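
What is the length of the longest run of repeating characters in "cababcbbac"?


Input: "cababcbbac"
Scanning for longest run:
  Position 1 ('a'): new char, reset run to 1
  Position 2 ('b'): new char, reset run to 1
  Position 3 ('a'): new char, reset run to 1
  Position 4 ('b'): new char, reset run to 1
  Position 5 ('c'): new char, reset run to 1
  Position 6 ('b'): new char, reset run to 1
  Position 7 ('b'): continues run of 'b', length=2
  Position 8 ('a'): new char, reset run to 1
  Position 9 ('c'): new char, reset run to 1
Longest run: 'b' with length 2

2


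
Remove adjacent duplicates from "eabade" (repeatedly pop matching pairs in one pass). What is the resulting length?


Input: eabade
Stack-based adjacent duplicate removal:
  Read 'e': push. Stack: e
  Read 'a': push. Stack: ea
  Read 'b': push. Stack: eab
  Read 'a': push. Stack: eaba
  Read 'd': push. Stack: eabad
  Read 'e': push. Stack: eabade
Final stack: "eabade" (length 6)

6


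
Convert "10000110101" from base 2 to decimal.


Input: "10000110101" in base 2
Positional expansion:
  Digit '1' (value 1) x 2^10 = 1024
  Digit '0' (value 0) x 2^9 = 0
  Digit '0' (value 0) x 2^8 = 0
  Digit '0' (value 0) x 2^7 = 0
  Digit '0' (value 0) x 2^6 = 0
  Digit '1' (value 1) x 2^5 = 32
  Digit '1' (value 1) x 2^4 = 16
  Digit '0' (value 0) x 2^3 = 0
  Digit '1' (value 1) x 2^2 = 4
  Digit '0' (value 0) x 2^1 = 0
  Digit '1' (value 1) x 2^0 = 1
Sum = 1077

1077


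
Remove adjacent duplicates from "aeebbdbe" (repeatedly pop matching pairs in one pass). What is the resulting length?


Input: aeebbdbe
Stack-based adjacent duplicate removal:
  Read 'a': push. Stack: a
  Read 'e': push. Stack: ae
  Read 'e': matches stack top 'e' => pop. Stack: a
  Read 'b': push. Stack: ab
  Read 'b': matches stack top 'b' => pop. Stack: a
  Read 'd': push. Stack: ad
  Read 'b': push. Stack: adb
  Read 'e': push. Stack: adbe
Final stack: "adbe" (length 4)

4


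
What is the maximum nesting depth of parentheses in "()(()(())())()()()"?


Input: "()(()(())())()()()"
Tracking depth:
  Position 0 '(': depth becomes 1
  Position 1 ')': depth becomes 0
  Position 2 '(': depth becomes 1
  Position 3 '(': depth becomes 2
  Position 4 ')': depth becomes 1
  Position 5 '(': depth becomes 2
  Position 6 '(': depth becomes 3
  Position 7 ')': depth becomes 2
  Position 8 ')': depth becomes 1
  Position 9 '(': depth becomes 2
  Position 10 ')': depth becomes 1
  Position 11 ')': depth becomes 0
  Position 12 '(': depth becomes 1
  Position 13 ')': depth becomes 0
  Position 14 '(': depth becomes 1
  Position 15 ')': depth becomes 0
  Position 16 '(': depth becomes 1
  Position 17 ')': depth becomes 0
Maximum depth reached: 3

3


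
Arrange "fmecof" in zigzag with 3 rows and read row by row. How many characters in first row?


Zigzag "fmecof" into 3 rows:
Placing characters:
  'f' => row 0
  'm' => row 1
  'e' => row 2
  'c' => row 1
  'o' => row 0
  'f' => row 1
Rows:
  Row 0: "fo"
  Row 1: "mcf"
  Row 2: "e"
First row length: 2

2


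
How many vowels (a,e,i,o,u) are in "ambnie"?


Input: ambnie
Checking each character:
  'a' at position 0: vowel (running total: 1)
  'm' at position 1: consonant
  'b' at position 2: consonant
  'n' at position 3: consonant
  'i' at position 4: vowel (running total: 2)
  'e' at position 5: vowel (running total: 3)
Total vowels: 3

3


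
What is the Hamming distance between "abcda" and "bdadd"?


Comparing "abcda" and "bdadd" position by position:
  Position 0: 'a' vs 'b' => differ
  Position 1: 'b' vs 'd' => differ
  Position 2: 'c' vs 'a' => differ
  Position 3: 'd' vs 'd' => same
  Position 4: 'a' vs 'd' => differ
Total differences (Hamming distance): 4

4


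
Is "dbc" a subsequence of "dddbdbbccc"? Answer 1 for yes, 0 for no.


Check if "dbc" is a subsequence of "dddbdbbccc"
Greedy scan:
  Position 0 ('d'): matches sub[0] = 'd'
  Position 1 ('d'): no match needed
  Position 2 ('d'): no match needed
  Position 3 ('b'): matches sub[1] = 'b'
  Position 4 ('d'): no match needed
  Position 5 ('b'): no match needed
  Position 6 ('b'): no match needed
  Position 7 ('c'): matches sub[2] = 'c'
  Position 8 ('c'): no match needed
  Position 9 ('c'): no match needed
All 3 characters matched => is a subsequence

1


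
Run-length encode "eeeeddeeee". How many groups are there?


Input: eeeeddeeee
Scanning for consecutive runs:
  Group 1: 'e' x 4 (positions 0-3)
  Group 2: 'd' x 2 (positions 4-5)
  Group 3: 'e' x 4 (positions 6-9)
Total groups: 3

3


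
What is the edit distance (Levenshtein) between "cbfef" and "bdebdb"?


Computing edit distance: "cbfef" -> "bdebdb"
DP table:
           b    d    e    b    d    b
      0    1    2    3    4    5    6
  c   1    1    2    3    4    5    6
  b   2    1    2    3    3    4    5
  f   3    2    2    3    4    4    5
  e   4    3    3    2    3    4    5
  f   5    4    4    3    3    4    5
Edit distance = dp[5][6] = 5

5


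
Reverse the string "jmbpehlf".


Input: jmbpehlf
Reading characters right to left:
  Position 7: 'f'
  Position 6: 'l'
  Position 5: 'h'
  Position 4: 'e'
  Position 3: 'p'
  Position 2: 'b'
  Position 1: 'm'
  Position 0: 'j'
Reversed: flhepbmj

flhepbmj


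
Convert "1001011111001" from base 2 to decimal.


Input: "1001011111001" in base 2
Positional expansion:
  Digit '1' (value 1) x 2^12 = 4096
  Digit '0' (value 0) x 2^11 = 0
  Digit '0' (value 0) x 2^10 = 0
  Digit '1' (value 1) x 2^9 = 512
  Digit '0' (value 0) x 2^8 = 0
  Digit '1' (value 1) x 2^7 = 128
  Digit '1' (value 1) x 2^6 = 64
  Digit '1' (value 1) x 2^5 = 32
  Digit '1' (value 1) x 2^4 = 16
  Digit '1' (value 1) x 2^3 = 8
  Digit '0' (value 0) x 2^2 = 0
  Digit '0' (value 0) x 2^1 = 0
  Digit '1' (value 1) x 2^0 = 1
Sum = 4857

4857


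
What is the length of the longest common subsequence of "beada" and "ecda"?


LCS of "beada" and "ecda"
DP table:
           e    c    d    a
      0    0    0    0    0
  b   0    0    0    0    0
  e   0    1    1    1    1
  a   0    1    1    1    2
  d   0    1    1    2    2
  a   0    1    1    2    3
LCS length = dp[5][4] = 3

3


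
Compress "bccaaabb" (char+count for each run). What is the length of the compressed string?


Input: bccaaabb
Runs:
  'b' x 1 => "b1"
  'c' x 2 => "c2"
  'a' x 3 => "a3"
  'b' x 2 => "b2"
Compressed: "b1c2a3b2"
Compressed length: 8

8


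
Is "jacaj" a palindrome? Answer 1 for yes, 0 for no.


Input: jacaj
Reversed: jacaj
  Compare pos 0 ('j') with pos 4 ('j'): match
  Compare pos 1 ('a') with pos 3 ('a'): match
Result: palindrome

1


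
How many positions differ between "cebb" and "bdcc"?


Comparing "cebb" and "bdcc" position by position:
  Position 0: 'c' vs 'b' => DIFFER
  Position 1: 'e' vs 'd' => DIFFER
  Position 2: 'b' vs 'c' => DIFFER
  Position 3: 'b' vs 'c' => DIFFER
Positions that differ: 4

4


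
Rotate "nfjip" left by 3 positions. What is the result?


Input: "nfjip", rotate left by 3
First 3 characters: "nfj"
Remaining characters: "ip"
Concatenate remaining + first: "ip" + "nfj" = "ipnfj"

ipnfj


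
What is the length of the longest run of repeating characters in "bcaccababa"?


Input: "bcaccababa"
Scanning for longest run:
  Position 1 ('c'): new char, reset run to 1
  Position 2 ('a'): new char, reset run to 1
  Position 3 ('c'): new char, reset run to 1
  Position 4 ('c'): continues run of 'c', length=2
  Position 5 ('a'): new char, reset run to 1
  Position 6 ('b'): new char, reset run to 1
  Position 7 ('a'): new char, reset run to 1
  Position 8 ('b'): new char, reset run to 1
  Position 9 ('a'): new char, reset run to 1
Longest run: 'c' with length 2

2


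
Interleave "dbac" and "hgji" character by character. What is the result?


Interleaving "dbac" and "hgji":
  Position 0: 'd' from first, 'h' from second => "dh"
  Position 1: 'b' from first, 'g' from second => "bg"
  Position 2: 'a' from first, 'j' from second => "aj"
  Position 3: 'c' from first, 'i' from second => "ci"
Result: dhbgajci

dhbgajci


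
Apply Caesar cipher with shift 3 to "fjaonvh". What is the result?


Caesar cipher: shift "fjaonvh" by 3
  'f' (pos 5) + 3 = pos 8 = 'i'
  'j' (pos 9) + 3 = pos 12 = 'm'
  'a' (pos 0) + 3 = pos 3 = 'd'
  'o' (pos 14) + 3 = pos 17 = 'r'
  'n' (pos 13) + 3 = pos 16 = 'q'
  'v' (pos 21) + 3 = pos 24 = 'y'
  'h' (pos 7) + 3 = pos 10 = 'k'
Result: imdrqyk

imdrqyk


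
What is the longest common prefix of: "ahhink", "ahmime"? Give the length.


Words: ahhink, ahmime
  Position 0: all 'a' => match
  Position 1: all 'h' => match
  Position 2: ('h', 'm') => mismatch, stop
LCP = "ah" (length 2)

2


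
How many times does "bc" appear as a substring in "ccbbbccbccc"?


Searching for "bc" in "ccbbbccbccc"
Scanning each position:
  Position 0: "cc" => no
  Position 1: "cb" => no
  Position 2: "bb" => no
  Position 3: "bb" => no
  Position 4: "bc" => MATCH
  Position 5: "cc" => no
  Position 6: "cb" => no
  Position 7: "bc" => MATCH
  Position 8: "cc" => no
  Position 9: "cc" => no
Total occurrences: 2

2


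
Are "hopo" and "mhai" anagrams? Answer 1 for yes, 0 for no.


Strings: "hopo", "mhai"
Sorted first:  hoop
Sorted second: ahim
Differ at position 0: 'h' vs 'a' => not anagrams

0


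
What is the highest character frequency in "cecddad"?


Input: cecddad
Character counts:
  'a': 1
  'c': 2
  'd': 3
  'e': 1
Maximum frequency: 3

3


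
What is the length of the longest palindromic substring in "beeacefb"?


Input: "beeacefb"
Checking substrings for palindromes:
  [1:3] "ee" (len 2) => palindrome
Longest palindromic substring: "ee" with length 2

2


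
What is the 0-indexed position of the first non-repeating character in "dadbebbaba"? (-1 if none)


Input: dadbebbaba
Character frequencies:
  'a': 3
  'b': 4
  'd': 2
  'e': 1
Scanning left to right for freq == 1:
  Position 0 ('d'): freq=2, skip
  Position 1 ('a'): freq=3, skip
  Position 2 ('d'): freq=2, skip
  Position 3 ('b'): freq=4, skip
  Position 4 ('e'): unique! => answer = 4

4


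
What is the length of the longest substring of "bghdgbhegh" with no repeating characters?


Input: "bghdgbhegh"
Sliding window (track last position of each char):
  Position 0 ('b'): window [0,0] length 1 -- new best
  Position 1 ('g'): window [0,1] length 2 -- new best
  Position 2 ('h'): window [0,2] length 3 -- new best
  Position 3 ('d'): window [0,3] length 4 -- new best
  Position 4 ('g'): repeat (last at 1), move window start to 2
  Position 4 ('g'): window [2,4] length 3
  Position 5 ('b'): window [2,5] length 4
  Position 6 ('h'): repeat (last at 2), move window start to 3
  Position 6 ('h'): window [3,6] length 4
  Position 7 ('e'): window [3,7] length 5 -- new best
  Position 8 ('g'): repeat (last at 4), move window start to 5
  Position 8 ('g'): window [5,8] length 4
  Position 9 ('h'): repeat (last at 6), move window start to 7
  Position 9 ('h'): window [7,9] length 3
Longest substring with no repeats: "dgbhe" with length 5

5


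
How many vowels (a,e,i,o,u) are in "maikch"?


Input: maikch
Checking each character:
  'm' at position 0: consonant
  'a' at position 1: vowel (running total: 1)
  'i' at position 2: vowel (running total: 2)
  'k' at position 3: consonant
  'c' at position 4: consonant
  'h' at position 5: consonant
Total vowels: 2

2


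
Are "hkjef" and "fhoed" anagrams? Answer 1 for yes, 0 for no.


Strings: "hkjef", "fhoed"
Sorted first:  efhjk
Sorted second: defho
Differ at position 0: 'e' vs 'd' => not anagrams

0


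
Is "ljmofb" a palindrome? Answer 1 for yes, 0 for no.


Input: ljmofb
Reversed: bfomjl
  Compare pos 0 ('l') with pos 5 ('b'): MISMATCH
  Compare pos 1 ('j') with pos 4 ('f'): MISMATCH
  Compare pos 2 ('m') with pos 3 ('o'): MISMATCH
Result: not a palindrome

0


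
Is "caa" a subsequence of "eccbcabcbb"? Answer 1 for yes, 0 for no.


Check if "caa" is a subsequence of "eccbcabcbb"
Greedy scan:
  Position 0 ('e'): no match needed
  Position 1 ('c'): matches sub[0] = 'c'
  Position 2 ('c'): no match needed
  Position 3 ('b'): no match needed
  Position 4 ('c'): no match needed
  Position 5 ('a'): matches sub[1] = 'a'
  Position 6 ('b'): no match needed
  Position 7 ('c'): no match needed
  Position 8 ('b'): no match needed
  Position 9 ('b'): no match needed
Only matched 2/3 characters => not a subsequence

0


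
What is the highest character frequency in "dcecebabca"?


Input: dcecebabca
Character counts:
  'a': 2
  'b': 2
  'c': 3
  'd': 1
  'e': 2
Maximum frequency: 3

3


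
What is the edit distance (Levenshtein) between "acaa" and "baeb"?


Computing edit distance: "acaa" -> "baeb"
DP table:
           b    a    e    b
      0    1    2    3    4
  a   1    1    1    2    3
  c   2    2    2    2    3
  a   3    3    2    3    3
  a   4    4    3    3    4
Edit distance = dp[4][4] = 4

4


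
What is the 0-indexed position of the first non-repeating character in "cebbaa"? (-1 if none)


Input: cebbaa
Character frequencies:
  'a': 2
  'b': 2
  'c': 1
  'e': 1
Scanning left to right for freq == 1:
  Position 0 ('c'): unique! => answer = 0

0


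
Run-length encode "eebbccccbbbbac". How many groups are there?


Input: eebbccccbbbbac
Scanning for consecutive runs:
  Group 1: 'e' x 2 (positions 0-1)
  Group 2: 'b' x 2 (positions 2-3)
  Group 3: 'c' x 4 (positions 4-7)
  Group 4: 'b' x 4 (positions 8-11)
  Group 5: 'a' x 1 (positions 12-12)
  Group 6: 'c' x 1 (positions 13-13)
Total groups: 6

6


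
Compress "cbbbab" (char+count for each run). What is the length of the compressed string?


Input: cbbbab
Runs:
  'c' x 1 => "c1"
  'b' x 3 => "b3"
  'a' x 1 => "a1"
  'b' x 1 => "b1"
Compressed: "c1b3a1b1"
Compressed length: 8

8


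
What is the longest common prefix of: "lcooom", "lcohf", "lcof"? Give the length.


Words: lcooom, lcohf, lcof
  Position 0: all 'l' => match
  Position 1: all 'c' => match
  Position 2: all 'o' => match
  Position 3: ('o', 'h', 'f') => mismatch, stop
LCP = "lco" (length 3)

3


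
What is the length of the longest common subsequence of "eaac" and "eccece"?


LCS of "eaac" and "eccece"
DP table:
           e    c    c    e    c    e
      0    0    0    0    0    0    0
  e   0    1    1    1    1    1    1
  a   0    1    1    1    1    1    1
  a   0    1    1    1    1    1    1
  c   0    1    2    2    2    2    2
LCS length = dp[4][6] = 2

2


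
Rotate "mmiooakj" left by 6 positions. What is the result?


Input: "mmiooakj", rotate left by 6
First 6 characters: "mmiooa"
Remaining characters: "kj"
Concatenate remaining + first: "kj" + "mmiooa" = "kjmmiooa"

kjmmiooa


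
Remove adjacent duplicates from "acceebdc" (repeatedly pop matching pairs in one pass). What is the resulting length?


Input: acceebdc
Stack-based adjacent duplicate removal:
  Read 'a': push. Stack: a
  Read 'c': push. Stack: ac
  Read 'c': matches stack top 'c' => pop. Stack: a
  Read 'e': push. Stack: ae
  Read 'e': matches stack top 'e' => pop. Stack: a
  Read 'b': push. Stack: ab
  Read 'd': push. Stack: abd
  Read 'c': push. Stack: abdc
Final stack: "abdc" (length 4)

4


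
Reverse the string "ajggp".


Input: ajggp
Reading characters right to left:
  Position 4: 'p'
  Position 3: 'g'
  Position 2: 'g'
  Position 1: 'j'
  Position 0: 'a'
Reversed: pggja

pggja


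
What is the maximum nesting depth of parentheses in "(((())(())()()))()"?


Input: "(((())(())()()))()"
Tracking depth:
  Position 0 '(': depth becomes 1
  Position 1 '(': depth becomes 2
  Position 2 '(': depth becomes 3
  Position 3 '(': depth becomes 4
  Position 4 ')': depth becomes 3
  Position 5 ')': depth becomes 2
  Position 6 '(': depth becomes 3
  Position 7 '(': depth becomes 4
  Position 8 ')': depth becomes 3
  Position 9 ')': depth becomes 2
  Position 10 '(': depth becomes 3
  Position 11 ')': depth becomes 2
  Position 12 '(': depth becomes 3
  Position 13 ')': depth becomes 2
  Position 14 ')': depth becomes 1
  Position 15 ')': depth becomes 0
  Position 16 '(': depth becomes 1
  Position 17 ')': depth becomes 0
Maximum depth reached: 4

4


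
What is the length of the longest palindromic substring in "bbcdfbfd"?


Input: "bbcdfbfd"
Checking substrings for palindromes:
  [3:8] "dfbfd" (len 5) => palindrome
  [4:7] "fbf" (len 3) => palindrome
  [0:2] "bb" (len 2) => palindrome
Longest palindromic substring: "dfbfd" with length 5

5


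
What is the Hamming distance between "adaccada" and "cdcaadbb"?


Comparing "adaccada" and "cdcaadbb" position by position:
  Position 0: 'a' vs 'c' => differ
  Position 1: 'd' vs 'd' => same
  Position 2: 'a' vs 'c' => differ
  Position 3: 'c' vs 'a' => differ
  Position 4: 'c' vs 'a' => differ
  Position 5: 'a' vs 'd' => differ
  Position 6: 'd' vs 'b' => differ
  Position 7: 'a' vs 'b' => differ
Total differences (Hamming distance): 7

7


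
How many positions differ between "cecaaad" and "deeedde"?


Comparing "cecaaad" and "deeedde" position by position:
  Position 0: 'c' vs 'd' => DIFFER
  Position 1: 'e' vs 'e' => same
  Position 2: 'c' vs 'e' => DIFFER
  Position 3: 'a' vs 'e' => DIFFER
  Position 4: 'a' vs 'd' => DIFFER
  Position 5: 'a' vs 'd' => DIFFER
  Position 6: 'd' vs 'e' => DIFFER
Positions that differ: 6

6


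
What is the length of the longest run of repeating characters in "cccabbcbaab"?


Input: "cccabbcbaab"
Scanning for longest run:
  Position 1 ('c'): continues run of 'c', length=2
  Position 2 ('c'): continues run of 'c', length=3
  Position 3 ('a'): new char, reset run to 1
  Position 4 ('b'): new char, reset run to 1
  Position 5 ('b'): continues run of 'b', length=2
  Position 6 ('c'): new char, reset run to 1
  Position 7 ('b'): new char, reset run to 1
  Position 8 ('a'): new char, reset run to 1
  Position 9 ('a'): continues run of 'a', length=2
  Position 10 ('b'): new char, reset run to 1
Longest run: 'c' with length 3

3


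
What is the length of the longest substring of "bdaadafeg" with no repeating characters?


Input: "bdaadafeg"
Sliding window (track last position of each char):
  Position 0 ('b'): window [0,0] length 1 -- new best
  Position 1 ('d'): window [0,1] length 2 -- new best
  Position 2 ('a'): window [0,2] length 3 -- new best
  Position 3 ('a'): repeat (last at 2), move window start to 3
  Position 3 ('a'): window [3,3] length 1
  Position 4 ('d'): window [3,4] length 2
  Position 5 ('a'): repeat (last at 3), move window start to 4
  Position 5 ('a'): window [4,5] length 2
  Position 6 ('f'): window [4,6] length 3
  Position 7 ('e'): window [4,7] length 4 -- new best
  Position 8 ('g'): window [4,8] length 5 -- new best
Longest substring with no repeats: "dafeg" with length 5

5


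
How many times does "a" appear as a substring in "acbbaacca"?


Searching for "a" in "acbbaacca"
Scanning each position:
  Position 0: "a" => MATCH
  Position 1: "c" => no
  Position 2: "b" => no
  Position 3: "b" => no
  Position 4: "a" => MATCH
  Position 5: "a" => MATCH
  Position 6: "c" => no
  Position 7: "c" => no
  Position 8: "a" => MATCH
Total occurrences: 4

4


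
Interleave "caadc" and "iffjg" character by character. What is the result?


Interleaving "caadc" and "iffjg":
  Position 0: 'c' from first, 'i' from second => "ci"
  Position 1: 'a' from first, 'f' from second => "af"
  Position 2: 'a' from first, 'f' from second => "af"
  Position 3: 'd' from first, 'j' from second => "dj"
  Position 4: 'c' from first, 'g' from second => "cg"
Result: ciafafdjcg

ciafafdjcg


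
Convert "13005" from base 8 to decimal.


Input: "13005" in base 8
Positional expansion:
  Digit '1' (value 1) x 8^4 = 4096
  Digit '3' (value 3) x 8^3 = 1536
  Digit '0' (value 0) x 8^2 = 0
  Digit '0' (value 0) x 8^1 = 0
  Digit '5' (value 5) x 8^0 = 5
Sum = 5637

5637


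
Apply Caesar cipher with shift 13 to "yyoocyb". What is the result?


Caesar cipher: shift "yyoocyb" by 13
  'y' (pos 24) + 13 = pos 11 = 'l'
  'y' (pos 24) + 13 = pos 11 = 'l'
  'o' (pos 14) + 13 = pos 1 = 'b'
  'o' (pos 14) + 13 = pos 1 = 'b'
  'c' (pos 2) + 13 = pos 15 = 'p'
  'y' (pos 24) + 13 = pos 11 = 'l'
  'b' (pos 1) + 13 = pos 14 = 'o'
Result: llbbplo

llbbplo


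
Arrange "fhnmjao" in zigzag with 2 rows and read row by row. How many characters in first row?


Zigzag "fhnmjao" into 2 rows:
Placing characters:
  'f' => row 0
  'h' => row 1
  'n' => row 0
  'm' => row 1
  'j' => row 0
  'a' => row 1
  'o' => row 0
Rows:
  Row 0: "fnjo"
  Row 1: "hma"
First row length: 4

4


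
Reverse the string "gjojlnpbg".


Input: gjojlnpbg
Reading characters right to left:
  Position 8: 'g'
  Position 7: 'b'
  Position 6: 'p'
  Position 5: 'n'
  Position 4: 'l'
  Position 3: 'j'
  Position 2: 'o'
  Position 1: 'j'
  Position 0: 'g'
Reversed: gbpnljojg

gbpnljojg


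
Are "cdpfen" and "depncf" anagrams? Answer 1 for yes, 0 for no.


Strings: "cdpfen", "depncf"
Sorted first:  cdefnp
Sorted second: cdefnp
Sorted forms match => anagrams

1


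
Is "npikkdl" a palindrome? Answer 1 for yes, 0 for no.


Input: npikkdl
Reversed: ldkkipn
  Compare pos 0 ('n') with pos 6 ('l'): MISMATCH
  Compare pos 1 ('p') with pos 5 ('d'): MISMATCH
  Compare pos 2 ('i') with pos 4 ('k'): MISMATCH
Result: not a palindrome

0


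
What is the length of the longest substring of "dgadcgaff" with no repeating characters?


Input: "dgadcgaff"
Sliding window (track last position of each char):
  Position 0 ('d'): window [0,0] length 1 -- new best
  Position 1 ('g'): window [0,1] length 2 -- new best
  Position 2 ('a'): window [0,2] length 3 -- new best
  Position 3 ('d'): repeat (last at 0), move window start to 1
  Position 3 ('d'): window [1,3] length 3
  Position 4 ('c'): window [1,4] length 4 -- new best
  Position 5 ('g'): repeat (last at 1), move window start to 2
  Position 5 ('g'): window [2,5] length 4
  Position 6 ('a'): repeat (last at 2), move window start to 3
  Position 6 ('a'): window [3,6] length 4
  Position 7 ('f'): window [3,7] length 5 -- new best
  Position 8 ('f'): repeat (last at 7), move window start to 8
  Position 8 ('f'): window [8,8] length 1
Longest substring with no repeats: "dcgaf" with length 5

5


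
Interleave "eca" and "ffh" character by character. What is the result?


Interleaving "eca" and "ffh":
  Position 0: 'e' from first, 'f' from second => "ef"
  Position 1: 'c' from first, 'f' from second => "cf"
  Position 2: 'a' from first, 'h' from second => "ah"
Result: efcfah

efcfah


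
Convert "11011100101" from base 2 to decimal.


Input: "11011100101" in base 2
Positional expansion:
  Digit '1' (value 1) x 2^10 = 1024
  Digit '1' (value 1) x 2^9 = 512
  Digit '0' (value 0) x 2^8 = 0
  Digit '1' (value 1) x 2^7 = 128
  Digit '1' (value 1) x 2^6 = 64
  Digit '1' (value 1) x 2^5 = 32
  Digit '0' (value 0) x 2^4 = 0
  Digit '0' (value 0) x 2^3 = 0
  Digit '1' (value 1) x 2^2 = 4
  Digit '0' (value 0) x 2^1 = 0
  Digit '1' (value 1) x 2^0 = 1
Sum = 1765

1765


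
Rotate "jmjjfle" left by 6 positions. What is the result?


Input: "jmjjfle", rotate left by 6
First 6 characters: "jmjjfl"
Remaining characters: "e"
Concatenate remaining + first: "e" + "jmjjfl" = "ejmjjfl"

ejmjjfl


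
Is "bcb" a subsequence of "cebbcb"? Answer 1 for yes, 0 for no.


Check if "bcb" is a subsequence of "cebbcb"
Greedy scan:
  Position 0 ('c'): no match needed
  Position 1 ('e'): no match needed
  Position 2 ('b'): matches sub[0] = 'b'
  Position 3 ('b'): no match needed
  Position 4 ('c'): matches sub[1] = 'c'
  Position 5 ('b'): matches sub[2] = 'b'
All 3 characters matched => is a subsequence

1


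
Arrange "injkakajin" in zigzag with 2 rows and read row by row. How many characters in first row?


Zigzag "injkakajin" into 2 rows:
Placing characters:
  'i' => row 0
  'n' => row 1
  'j' => row 0
  'k' => row 1
  'a' => row 0
  'k' => row 1
  'a' => row 0
  'j' => row 1
  'i' => row 0
  'n' => row 1
Rows:
  Row 0: "ijaai"
  Row 1: "nkkjn"
First row length: 5

5


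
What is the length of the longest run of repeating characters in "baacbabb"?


Input: "baacbabb"
Scanning for longest run:
  Position 1 ('a'): new char, reset run to 1
  Position 2 ('a'): continues run of 'a', length=2
  Position 3 ('c'): new char, reset run to 1
  Position 4 ('b'): new char, reset run to 1
  Position 5 ('a'): new char, reset run to 1
  Position 6 ('b'): new char, reset run to 1
  Position 7 ('b'): continues run of 'b', length=2
Longest run: 'a' with length 2

2


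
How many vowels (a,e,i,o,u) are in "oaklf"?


Input: oaklf
Checking each character:
  'o' at position 0: vowel (running total: 1)
  'a' at position 1: vowel (running total: 2)
  'k' at position 2: consonant
  'l' at position 3: consonant
  'f' at position 4: consonant
Total vowels: 2

2


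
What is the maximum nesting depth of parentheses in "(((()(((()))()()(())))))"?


Input: "(((()(((()))()()(())))))"
Tracking depth:
  Position 0 '(': depth becomes 1
  Position 1 '(': depth becomes 2
  Position 2 '(': depth becomes 3
  Position 3 '(': depth becomes 4
  Position 4 ')': depth becomes 3
  Position 5 '(': depth becomes 4
  Position 6 '(': depth becomes 5
  Position 7 '(': depth becomes 6
  Position 8 '(': depth becomes 7
  Position 9 ')': depth becomes 6
  Position 10 ')': depth becomes 5
  Position 11 ')': depth becomes 4
  Position 12 '(': depth becomes 5
  Position 13 ')': depth becomes 4
  Position 14 '(': depth becomes 5
  Position 15 ')': depth becomes 4
  Position 16 '(': depth becomes 5
  Position 17 '(': depth becomes 6
  Position 18 ')': depth becomes 5
  Position 19 ')': depth becomes 4
  Position 20 ')': depth becomes 3
  Position 21 ')': depth becomes 2
  Position 22 ')': depth becomes 1
  Position 23 ')': depth becomes 0
Maximum depth reached: 7

7


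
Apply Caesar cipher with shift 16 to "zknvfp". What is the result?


Caesar cipher: shift "zknvfp" by 16
  'z' (pos 25) + 16 = pos 15 = 'p'
  'k' (pos 10) + 16 = pos 0 = 'a'
  'n' (pos 13) + 16 = pos 3 = 'd'
  'v' (pos 21) + 16 = pos 11 = 'l'
  'f' (pos 5) + 16 = pos 21 = 'v'
  'p' (pos 15) + 16 = pos 5 = 'f'
Result: padlvf

padlvf


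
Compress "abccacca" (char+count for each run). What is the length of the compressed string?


Input: abccacca
Runs:
  'a' x 1 => "a1"
  'b' x 1 => "b1"
  'c' x 2 => "c2"
  'a' x 1 => "a1"
  'c' x 2 => "c2"
  'a' x 1 => "a1"
Compressed: "a1b1c2a1c2a1"
Compressed length: 12

12


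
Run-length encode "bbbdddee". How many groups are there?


Input: bbbdddee
Scanning for consecutive runs:
  Group 1: 'b' x 3 (positions 0-2)
  Group 2: 'd' x 3 (positions 3-5)
  Group 3: 'e' x 2 (positions 6-7)
Total groups: 3

3


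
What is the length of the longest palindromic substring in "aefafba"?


Input: "aefafba"
Checking substrings for palindromes:
  [2:5] "faf" (len 3) => palindrome
Longest palindromic substring: "faf" with length 3

3


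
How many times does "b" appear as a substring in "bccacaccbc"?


Searching for "b" in "bccacaccbc"
Scanning each position:
  Position 0: "b" => MATCH
  Position 1: "c" => no
  Position 2: "c" => no
  Position 3: "a" => no
  Position 4: "c" => no
  Position 5: "a" => no
  Position 6: "c" => no
  Position 7: "c" => no
  Position 8: "b" => MATCH
  Position 9: "c" => no
Total occurrences: 2

2


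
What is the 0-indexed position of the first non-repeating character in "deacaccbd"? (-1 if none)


Input: deacaccbd
Character frequencies:
  'a': 2
  'b': 1
  'c': 3
  'd': 2
  'e': 1
Scanning left to right for freq == 1:
  Position 0 ('d'): freq=2, skip
  Position 1 ('e'): unique! => answer = 1

1


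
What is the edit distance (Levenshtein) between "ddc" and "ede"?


Computing edit distance: "ddc" -> "ede"
DP table:
           e    d    e
      0    1    2    3
  d   1    1    1    2
  d   2    2    1    2
  c   3    3    2    2
Edit distance = dp[3][3] = 2

2


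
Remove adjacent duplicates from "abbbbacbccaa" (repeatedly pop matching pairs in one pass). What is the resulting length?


Input: abbbbacbccaa
Stack-based adjacent duplicate removal:
  Read 'a': push. Stack: a
  Read 'b': push. Stack: ab
  Read 'b': matches stack top 'b' => pop. Stack: a
  Read 'b': push. Stack: ab
  Read 'b': matches stack top 'b' => pop. Stack: a
  Read 'a': matches stack top 'a' => pop. Stack: (empty)
  Read 'c': push. Stack: c
  Read 'b': push. Stack: cb
  Read 'c': push. Stack: cbc
  Read 'c': matches stack top 'c' => pop. Stack: cb
  Read 'a': push. Stack: cba
  Read 'a': matches stack top 'a' => pop. Stack: cb
Final stack: "cb" (length 2)

2


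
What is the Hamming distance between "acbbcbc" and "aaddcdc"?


Comparing "acbbcbc" and "aaddcdc" position by position:
  Position 0: 'a' vs 'a' => same
  Position 1: 'c' vs 'a' => differ
  Position 2: 'b' vs 'd' => differ
  Position 3: 'b' vs 'd' => differ
  Position 4: 'c' vs 'c' => same
  Position 5: 'b' vs 'd' => differ
  Position 6: 'c' vs 'c' => same
Total differences (Hamming distance): 4

4


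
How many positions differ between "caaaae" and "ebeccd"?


Comparing "caaaae" and "ebeccd" position by position:
  Position 0: 'c' vs 'e' => DIFFER
  Position 1: 'a' vs 'b' => DIFFER
  Position 2: 'a' vs 'e' => DIFFER
  Position 3: 'a' vs 'c' => DIFFER
  Position 4: 'a' vs 'c' => DIFFER
  Position 5: 'e' vs 'd' => DIFFER
Positions that differ: 6

6


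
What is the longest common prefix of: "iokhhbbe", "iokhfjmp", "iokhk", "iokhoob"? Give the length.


Words: iokhhbbe, iokhfjmp, iokhk, iokhoob
  Position 0: all 'i' => match
  Position 1: all 'o' => match
  Position 2: all 'k' => match
  Position 3: all 'h' => match
  Position 4: ('h', 'f', 'k', 'o') => mismatch, stop
LCP = "iokh" (length 4)

4


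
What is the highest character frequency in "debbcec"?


Input: debbcec
Character counts:
  'b': 2
  'c': 2
  'd': 1
  'e': 2
Maximum frequency: 2

2


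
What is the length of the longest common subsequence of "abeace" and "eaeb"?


LCS of "abeace" and "eaeb"
DP table:
           e    a    e    b
      0    0    0    0    0
  a   0    0    1    1    1
  b   0    0    1    1    2
  e   0    1    1    2    2
  a   0    1    2    2    2
  c   0    1    2    2    2
  e   0    1    2    3    3
LCS length = dp[6][4] = 3

3


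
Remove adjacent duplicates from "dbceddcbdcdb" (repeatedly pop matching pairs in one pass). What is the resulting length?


Input: dbceddcbdcdb
Stack-based adjacent duplicate removal:
  Read 'd': push. Stack: d
  Read 'b': push. Stack: db
  Read 'c': push. Stack: dbc
  Read 'e': push. Stack: dbce
  Read 'd': push. Stack: dbced
  Read 'd': matches stack top 'd' => pop. Stack: dbce
  Read 'c': push. Stack: dbcec
  Read 'b': push. Stack: dbcecb
  Read 'd': push. Stack: dbcecbd
  Read 'c': push. Stack: dbcecbdc
  Read 'd': push. Stack: dbcecbdcd
  Read 'b': push. Stack: dbcecbdcdb
Final stack: "dbcecbdcdb" (length 10)

10


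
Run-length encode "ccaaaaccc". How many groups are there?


Input: ccaaaaccc
Scanning for consecutive runs:
  Group 1: 'c' x 2 (positions 0-1)
  Group 2: 'a' x 4 (positions 2-5)
  Group 3: 'c' x 3 (positions 6-8)
Total groups: 3

3


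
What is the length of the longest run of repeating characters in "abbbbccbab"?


Input: "abbbbccbab"
Scanning for longest run:
  Position 1 ('b'): new char, reset run to 1
  Position 2 ('b'): continues run of 'b', length=2
  Position 3 ('b'): continues run of 'b', length=3
  Position 4 ('b'): continues run of 'b', length=4
  Position 5 ('c'): new char, reset run to 1
  Position 6 ('c'): continues run of 'c', length=2
  Position 7 ('b'): new char, reset run to 1
  Position 8 ('a'): new char, reset run to 1
  Position 9 ('b'): new char, reset run to 1
Longest run: 'b' with length 4

4


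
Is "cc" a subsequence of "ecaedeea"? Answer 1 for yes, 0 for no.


Check if "cc" is a subsequence of "ecaedeea"
Greedy scan:
  Position 0 ('e'): no match needed
  Position 1 ('c'): matches sub[0] = 'c'
  Position 2 ('a'): no match needed
  Position 3 ('e'): no match needed
  Position 4 ('d'): no match needed
  Position 5 ('e'): no match needed
  Position 6 ('e'): no match needed
  Position 7 ('a'): no match needed
Only matched 1/2 characters => not a subsequence

0


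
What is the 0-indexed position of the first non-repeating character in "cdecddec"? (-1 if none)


Input: cdecddec
Character frequencies:
  'c': 3
  'd': 3
  'e': 2
Scanning left to right for freq == 1:
  Position 0 ('c'): freq=3, skip
  Position 1 ('d'): freq=3, skip
  Position 2 ('e'): freq=2, skip
  Position 3 ('c'): freq=3, skip
  Position 4 ('d'): freq=3, skip
  Position 5 ('d'): freq=3, skip
  Position 6 ('e'): freq=2, skip
  Position 7 ('c'): freq=3, skip
  No unique character found => answer = -1

-1


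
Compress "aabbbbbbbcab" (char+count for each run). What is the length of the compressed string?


Input: aabbbbbbbcab
Runs:
  'a' x 2 => "a2"
  'b' x 7 => "b7"
  'c' x 1 => "c1"
  'a' x 1 => "a1"
  'b' x 1 => "b1"
Compressed: "a2b7c1a1b1"
Compressed length: 10

10


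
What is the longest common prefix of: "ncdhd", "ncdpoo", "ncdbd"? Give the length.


Words: ncdhd, ncdpoo, ncdbd
  Position 0: all 'n' => match
  Position 1: all 'c' => match
  Position 2: all 'd' => match
  Position 3: ('h', 'p', 'b') => mismatch, stop
LCP = "ncd" (length 3)

3


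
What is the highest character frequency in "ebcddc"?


Input: ebcddc
Character counts:
  'b': 1
  'c': 2
  'd': 2
  'e': 1
Maximum frequency: 2

2


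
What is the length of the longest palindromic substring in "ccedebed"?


Input: "ccedebed"
Checking substrings for palindromes:
  [3:8] "debed" (len 5) => palindrome
  [2:5] "ede" (len 3) => palindrome
  [4:7] "ebe" (len 3) => palindrome
  [0:2] "cc" (len 2) => palindrome
Longest palindromic substring: "debed" with length 5

5


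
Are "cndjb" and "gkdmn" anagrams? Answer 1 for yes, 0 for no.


Strings: "cndjb", "gkdmn"
Sorted first:  bcdjn
Sorted second: dgkmn
Differ at position 0: 'b' vs 'd' => not anagrams

0


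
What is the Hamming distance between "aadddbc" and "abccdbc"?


Comparing "aadddbc" and "abccdbc" position by position:
  Position 0: 'a' vs 'a' => same
  Position 1: 'a' vs 'b' => differ
  Position 2: 'd' vs 'c' => differ
  Position 3: 'd' vs 'c' => differ
  Position 4: 'd' vs 'd' => same
  Position 5: 'b' vs 'b' => same
  Position 6: 'c' vs 'c' => same
Total differences (Hamming distance): 3

3


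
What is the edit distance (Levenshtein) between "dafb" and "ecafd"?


Computing edit distance: "dafb" -> "ecafd"
DP table:
           e    c    a    f    d
      0    1    2    3    4    5
  d   1    1    2    3    4    4
  a   2    2    2    2    3    4
  f   3    3    3    3    2    3
  b   4    4    4    4    3    3
Edit distance = dp[4][5] = 3

3


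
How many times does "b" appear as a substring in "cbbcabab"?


Searching for "b" in "cbbcabab"
Scanning each position:
  Position 0: "c" => no
  Position 1: "b" => MATCH
  Position 2: "b" => MATCH
  Position 3: "c" => no
  Position 4: "a" => no
  Position 5: "b" => MATCH
  Position 6: "a" => no
  Position 7: "b" => MATCH
Total occurrences: 4

4


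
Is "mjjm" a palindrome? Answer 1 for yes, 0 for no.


Input: mjjm
Reversed: mjjm
  Compare pos 0 ('m') with pos 3 ('m'): match
  Compare pos 1 ('j') with pos 2 ('j'): match
Result: palindrome

1


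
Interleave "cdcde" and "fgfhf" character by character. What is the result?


Interleaving "cdcde" and "fgfhf":
  Position 0: 'c' from first, 'f' from second => "cf"
  Position 1: 'd' from first, 'g' from second => "dg"
  Position 2: 'c' from first, 'f' from second => "cf"
  Position 3: 'd' from first, 'h' from second => "dh"
  Position 4: 'e' from first, 'f' from second => "ef"
Result: cfdgcfdhef

cfdgcfdhef


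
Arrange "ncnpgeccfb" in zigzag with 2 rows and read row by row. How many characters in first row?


Zigzag "ncnpgeccfb" into 2 rows:
Placing characters:
  'n' => row 0
  'c' => row 1
  'n' => row 0
  'p' => row 1
  'g' => row 0
  'e' => row 1
  'c' => row 0
  'c' => row 1
  'f' => row 0
  'b' => row 1
Rows:
  Row 0: "nngcf"
  Row 1: "cpecb"
First row length: 5

5


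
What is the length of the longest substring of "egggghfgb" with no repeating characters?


Input: "egggghfgb"
Sliding window (track last position of each char):
  Position 0 ('e'): window [0,0] length 1 -- new best
  Position 1 ('g'): window [0,1] length 2 -- new best
  Position 2 ('g'): repeat (last at 1), move window start to 2
  Position 2 ('g'): window [2,2] length 1
  Position 3 ('g'): repeat (last at 2), move window start to 3
  Position 3 ('g'): window [3,3] length 1
  Position 4 ('g'): repeat (last at 3), move window start to 4
  Position 4 ('g'): window [4,4] length 1
  Position 5 ('h'): window [4,5] length 2
  Position 6 ('f'): window [4,6] length 3 -- new best
  Position 7 ('g'): repeat (last at 4), move window start to 5
  Position 7 ('g'): window [5,7] length 3
  Position 8 ('b'): window [5,8] length 4 -- new best
Longest substring with no repeats: "hfgb" with length 4

4


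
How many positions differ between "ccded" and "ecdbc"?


Comparing "ccded" and "ecdbc" position by position:
  Position 0: 'c' vs 'e' => DIFFER
  Position 1: 'c' vs 'c' => same
  Position 2: 'd' vs 'd' => same
  Position 3: 'e' vs 'b' => DIFFER
  Position 4: 'd' vs 'c' => DIFFER
Positions that differ: 3

3


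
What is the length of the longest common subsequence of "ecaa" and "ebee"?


LCS of "ecaa" and "ebee"
DP table:
           e    b    e    e
      0    0    0    0    0
  e   0    1    1    1    1
  c   0    1    1    1    1
  a   0    1    1    1    1
  a   0    1    1    1    1
LCS length = dp[4][4] = 1

1


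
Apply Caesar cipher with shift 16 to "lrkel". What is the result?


Caesar cipher: shift "lrkel" by 16
  'l' (pos 11) + 16 = pos 1 = 'b'
  'r' (pos 17) + 16 = pos 7 = 'h'
  'k' (pos 10) + 16 = pos 0 = 'a'
  'e' (pos 4) + 16 = pos 20 = 'u'
  'l' (pos 11) + 16 = pos 1 = 'b'
Result: bhaub

bhaub


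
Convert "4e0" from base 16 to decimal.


Input: "4e0" in base 16
Positional expansion:
  Digit '4' (value 4) x 16^2 = 1024
  Digit 'e' (value 14) x 16^1 = 224
  Digit '0' (value 0) x 16^0 = 0
Sum = 1248

1248


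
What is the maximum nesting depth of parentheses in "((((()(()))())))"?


Input: "((((()(()))())))"
Tracking depth:
  Position 0 '(': depth becomes 1
  Position 1 '(': depth becomes 2
  Position 2 '(': depth becomes 3
  Position 3 '(': depth becomes 4
  Position 4 '(': depth becomes 5
  Position 5 ')': depth becomes 4
  Position 6 '(': depth becomes 5
  Position 7 '(': depth becomes 6
  Position 8 ')': depth becomes 5
  Position 9 ')': depth becomes 4
  Position 10 ')': depth becomes 3
  Position 11 '(': depth becomes 4
  Position 12 ')': depth becomes 3
  Position 13 ')': depth becomes 2
  Position 14 ')': depth becomes 1
  Position 15 ')': depth becomes 0
Maximum depth reached: 6

6


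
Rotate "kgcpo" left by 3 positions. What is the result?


Input: "kgcpo", rotate left by 3
First 3 characters: "kgc"
Remaining characters: "po"
Concatenate remaining + first: "po" + "kgc" = "pokgc"

pokgc


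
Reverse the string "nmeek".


Input: nmeek
Reading characters right to left:
  Position 4: 'k'
  Position 3: 'e'
  Position 2: 'e'
  Position 1: 'm'
  Position 0: 'n'
Reversed: keemn

keemn


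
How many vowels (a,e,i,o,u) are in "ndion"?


Input: ndion
Checking each character:
  'n' at position 0: consonant
  'd' at position 1: consonant
  'i' at position 2: vowel (running total: 1)
  'o' at position 3: vowel (running total: 2)
  'n' at position 4: consonant
Total vowels: 2

2


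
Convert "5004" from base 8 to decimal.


Input: "5004" in base 8
Positional expansion:
  Digit '5' (value 5) x 8^3 = 2560
  Digit '0' (value 0) x 8^2 = 0
  Digit '0' (value 0) x 8^1 = 0
  Digit '4' (value 4) x 8^0 = 4
Sum = 2564

2564


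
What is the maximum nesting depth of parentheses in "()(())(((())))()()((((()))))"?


Input: "()(())(((())))()()((((()))))"
Tracking depth:
  Position 0 '(': depth becomes 1
  Position 1 ')': depth becomes 0
  Position 2 '(': depth becomes 1
  Position 3 '(': depth becomes 2
  Position 4 ')': depth becomes 1
  Position 5 ')': depth becomes 0
  Position 6 '(': depth becomes 1
  Position 7 '(': depth becomes 2
  Position 8 '(': depth becomes 3
  Position 9 '(': depth becomes 4
  Position 10 ')': depth becomes 3
  Position 11 ')': depth becomes 2
  Position 12 ')': depth becomes 1
  Position 13 ')': depth becomes 0
  Position 14 '(': depth becomes 1
  Position 15 ')': depth becomes 0
  Position 16 '(': depth becomes 1
  Position 17 ')': depth becomes 0
  Position 18 '(': depth becomes 1
  Position 19 '(': depth becomes 2
  Position 20 '(': depth becomes 3
  Position 21 '(': depth becomes 4
  Position 22 '(': depth becomes 5
  Position 23 ')': depth becomes 4
  Position 24 ')': depth becomes 3
  Position 25 ')': depth becomes 2
  Position 26 ')': depth becomes 1
  Position 27 ')': depth becomes 0
Maximum depth reached: 5

5
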